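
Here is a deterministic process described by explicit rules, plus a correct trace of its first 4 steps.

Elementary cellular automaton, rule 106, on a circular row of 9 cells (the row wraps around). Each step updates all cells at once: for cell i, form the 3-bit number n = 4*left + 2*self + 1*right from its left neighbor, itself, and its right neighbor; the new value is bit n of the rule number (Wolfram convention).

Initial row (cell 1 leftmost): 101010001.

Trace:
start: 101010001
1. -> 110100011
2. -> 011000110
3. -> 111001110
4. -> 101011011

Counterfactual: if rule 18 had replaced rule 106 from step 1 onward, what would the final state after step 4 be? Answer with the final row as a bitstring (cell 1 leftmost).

011000000

(re-executing steps 1..4 under rule 18; state before step 1: 101010001)
1. -> 000001010
2. -> 000010001
3. -> 100101010
4. -> 011000000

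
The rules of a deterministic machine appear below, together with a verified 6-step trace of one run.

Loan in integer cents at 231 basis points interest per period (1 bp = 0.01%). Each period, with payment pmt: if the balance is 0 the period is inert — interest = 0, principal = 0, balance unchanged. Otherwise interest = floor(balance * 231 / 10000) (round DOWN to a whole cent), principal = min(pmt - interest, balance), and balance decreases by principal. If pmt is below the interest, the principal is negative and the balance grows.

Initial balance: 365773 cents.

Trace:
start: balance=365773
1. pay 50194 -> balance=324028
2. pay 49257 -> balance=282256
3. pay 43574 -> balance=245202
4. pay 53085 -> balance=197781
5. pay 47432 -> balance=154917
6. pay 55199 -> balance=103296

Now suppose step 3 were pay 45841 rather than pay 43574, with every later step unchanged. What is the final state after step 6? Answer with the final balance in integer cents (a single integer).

(re-executing from step 3 with the substitution; state before step 3: balance=282256)
3. pay 45841 -> balance=242935
4. pay 53085 -> balance=195461
5. pay 47432 -> balance=152544
6. pay 55199 -> balance=100868

100868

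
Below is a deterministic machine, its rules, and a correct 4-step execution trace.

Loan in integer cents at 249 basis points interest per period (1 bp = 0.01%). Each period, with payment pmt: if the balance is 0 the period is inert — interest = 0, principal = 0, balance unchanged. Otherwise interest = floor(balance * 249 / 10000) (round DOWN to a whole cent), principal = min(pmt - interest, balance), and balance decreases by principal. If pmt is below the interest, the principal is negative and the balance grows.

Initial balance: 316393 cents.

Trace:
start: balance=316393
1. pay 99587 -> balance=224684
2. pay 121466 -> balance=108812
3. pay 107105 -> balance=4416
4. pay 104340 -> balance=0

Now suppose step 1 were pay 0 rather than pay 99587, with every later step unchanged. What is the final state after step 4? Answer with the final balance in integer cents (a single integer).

(re-executing from step 1 with the substitution; state before step 1: balance=316393)
1. pay 0 -> balance=324271
2. pay 121466 -> balance=210879
3. pay 107105 -> balance=109024
4. pay 104340 -> balance=7398

7398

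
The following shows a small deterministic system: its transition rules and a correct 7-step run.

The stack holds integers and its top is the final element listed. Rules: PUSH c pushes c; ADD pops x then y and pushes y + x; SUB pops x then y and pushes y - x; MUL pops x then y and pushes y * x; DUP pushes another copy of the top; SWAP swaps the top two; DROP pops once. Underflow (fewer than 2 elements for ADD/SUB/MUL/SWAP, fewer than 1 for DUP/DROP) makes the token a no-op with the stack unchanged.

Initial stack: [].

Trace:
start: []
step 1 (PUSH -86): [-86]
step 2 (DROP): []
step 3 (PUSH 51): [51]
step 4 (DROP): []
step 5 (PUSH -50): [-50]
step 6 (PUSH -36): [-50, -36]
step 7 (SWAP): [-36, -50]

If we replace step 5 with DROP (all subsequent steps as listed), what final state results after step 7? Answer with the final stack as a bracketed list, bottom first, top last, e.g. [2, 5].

(re-executing from step 5 with the substitution; state before step 5: [])
step 5 (DROP): []
step 6 (PUSH -36): [-36]
step 7 (SWAP): [-36]

[-36]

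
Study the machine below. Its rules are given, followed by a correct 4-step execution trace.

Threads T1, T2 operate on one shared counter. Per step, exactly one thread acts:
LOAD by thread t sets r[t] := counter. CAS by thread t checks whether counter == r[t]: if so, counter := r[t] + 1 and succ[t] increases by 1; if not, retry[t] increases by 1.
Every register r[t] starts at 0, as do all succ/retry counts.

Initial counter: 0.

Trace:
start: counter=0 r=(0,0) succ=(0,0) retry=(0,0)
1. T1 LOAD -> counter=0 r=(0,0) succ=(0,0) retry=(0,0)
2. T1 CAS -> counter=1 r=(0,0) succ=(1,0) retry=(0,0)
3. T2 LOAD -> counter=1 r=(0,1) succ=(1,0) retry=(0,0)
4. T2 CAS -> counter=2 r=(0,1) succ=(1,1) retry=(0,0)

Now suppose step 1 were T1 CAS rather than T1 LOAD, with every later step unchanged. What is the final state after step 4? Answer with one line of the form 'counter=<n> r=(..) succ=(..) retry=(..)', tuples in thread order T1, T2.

counter=2 r=(0,1) succ=(1,1) retry=(1,0)

(re-executing from step 1 with the substitution; state before step 1: counter=0 r=(0,0) succ=(0,0) retry=(0,0))
1. T1 CAS -> counter=1 r=(0,0) succ=(1,0) retry=(0,0)
2. T1 CAS -> counter=1 r=(0,0) succ=(1,0) retry=(1,0)
3. T2 LOAD -> counter=1 r=(0,1) succ=(1,0) retry=(1,0)
4. T2 CAS -> counter=2 r=(0,1) succ=(1,1) retry=(1,0)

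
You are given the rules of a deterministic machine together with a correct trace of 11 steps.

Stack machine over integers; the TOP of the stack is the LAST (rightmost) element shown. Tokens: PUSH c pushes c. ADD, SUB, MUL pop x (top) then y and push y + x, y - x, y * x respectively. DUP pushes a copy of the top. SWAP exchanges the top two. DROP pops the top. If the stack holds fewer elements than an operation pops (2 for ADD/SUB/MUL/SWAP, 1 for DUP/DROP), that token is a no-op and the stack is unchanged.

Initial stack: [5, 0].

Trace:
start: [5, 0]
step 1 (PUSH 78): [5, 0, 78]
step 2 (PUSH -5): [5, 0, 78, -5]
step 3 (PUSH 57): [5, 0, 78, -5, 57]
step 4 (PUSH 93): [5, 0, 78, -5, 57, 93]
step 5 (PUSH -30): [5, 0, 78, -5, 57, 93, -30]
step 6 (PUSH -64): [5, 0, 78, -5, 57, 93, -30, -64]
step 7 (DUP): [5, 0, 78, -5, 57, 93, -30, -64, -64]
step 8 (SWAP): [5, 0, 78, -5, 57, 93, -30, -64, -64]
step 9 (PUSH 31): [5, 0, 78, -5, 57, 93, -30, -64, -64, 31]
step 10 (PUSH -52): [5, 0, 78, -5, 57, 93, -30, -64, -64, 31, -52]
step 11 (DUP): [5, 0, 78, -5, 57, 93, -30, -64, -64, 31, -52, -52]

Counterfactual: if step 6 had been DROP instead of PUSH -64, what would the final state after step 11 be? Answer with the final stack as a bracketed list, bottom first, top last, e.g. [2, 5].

(re-executing from step 6 with the substitution; state before step 6: [5, 0, 78, -5, 57, 93, -30])
step 6 (DROP): [5, 0, 78, -5, 57, 93]
step 7 (DUP): [5, 0, 78, -5, 57, 93, 93]
step 8 (SWAP): [5, 0, 78, -5, 57, 93, 93]
step 9 (PUSH 31): [5, 0, 78, -5, 57, 93, 93, 31]
step 10 (PUSH -52): [5, 0, 78, -5, 57, 93, 93, 31, -52]
step 11 (DUP): [5, 0, 78, -5, 57, 93, 93, 31, -52, -52]

[5, 0, 78, -5, 57, 93, 93, 31, -52, -52]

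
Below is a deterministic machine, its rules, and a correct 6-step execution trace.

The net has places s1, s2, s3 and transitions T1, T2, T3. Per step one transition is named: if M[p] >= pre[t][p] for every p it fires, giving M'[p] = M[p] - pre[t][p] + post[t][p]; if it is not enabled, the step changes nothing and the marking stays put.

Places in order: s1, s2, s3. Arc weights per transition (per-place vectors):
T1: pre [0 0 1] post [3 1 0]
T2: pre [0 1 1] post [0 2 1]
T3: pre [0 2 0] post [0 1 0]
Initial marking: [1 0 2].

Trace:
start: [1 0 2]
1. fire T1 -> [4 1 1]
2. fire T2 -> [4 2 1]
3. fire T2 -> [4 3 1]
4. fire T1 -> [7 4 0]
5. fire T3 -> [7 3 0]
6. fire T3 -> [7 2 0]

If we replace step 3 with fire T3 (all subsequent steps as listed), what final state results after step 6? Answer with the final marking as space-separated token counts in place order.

7 1 0

(re-executing from step 3 with the substitution; state before step 3: [4 2 1])
3. fire T3 -> [4 1 1]
4. fire T1 -> [7 2 0]
5. fire T3 -> [7 1 0]
6. fire T3 -> [7 1 0]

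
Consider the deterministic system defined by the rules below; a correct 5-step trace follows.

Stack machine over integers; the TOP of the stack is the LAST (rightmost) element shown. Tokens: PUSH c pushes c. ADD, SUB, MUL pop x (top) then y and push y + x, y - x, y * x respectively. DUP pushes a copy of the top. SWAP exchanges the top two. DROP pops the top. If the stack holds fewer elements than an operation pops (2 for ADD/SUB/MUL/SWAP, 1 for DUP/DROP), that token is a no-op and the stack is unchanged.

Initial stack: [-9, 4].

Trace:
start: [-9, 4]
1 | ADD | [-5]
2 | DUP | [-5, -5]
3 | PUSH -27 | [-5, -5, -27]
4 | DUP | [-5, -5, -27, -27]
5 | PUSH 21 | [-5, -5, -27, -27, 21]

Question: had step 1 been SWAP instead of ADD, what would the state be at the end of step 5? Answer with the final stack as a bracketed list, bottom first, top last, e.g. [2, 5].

(re-executing from step 1 with the substitution; state before step 1: [-9, 4])
1 | SWAP | [4, -9]
2 | DUP | [4, -9, -9]
3 | PUSH -27 | [4, -9, -9, -27]
4 | DUP | [4, -9, -9, -27, -27]
5 | PUSH 21 | [4, -9, -9, -27, -27, 21]

[4, -9, -9, -27, -27, 21]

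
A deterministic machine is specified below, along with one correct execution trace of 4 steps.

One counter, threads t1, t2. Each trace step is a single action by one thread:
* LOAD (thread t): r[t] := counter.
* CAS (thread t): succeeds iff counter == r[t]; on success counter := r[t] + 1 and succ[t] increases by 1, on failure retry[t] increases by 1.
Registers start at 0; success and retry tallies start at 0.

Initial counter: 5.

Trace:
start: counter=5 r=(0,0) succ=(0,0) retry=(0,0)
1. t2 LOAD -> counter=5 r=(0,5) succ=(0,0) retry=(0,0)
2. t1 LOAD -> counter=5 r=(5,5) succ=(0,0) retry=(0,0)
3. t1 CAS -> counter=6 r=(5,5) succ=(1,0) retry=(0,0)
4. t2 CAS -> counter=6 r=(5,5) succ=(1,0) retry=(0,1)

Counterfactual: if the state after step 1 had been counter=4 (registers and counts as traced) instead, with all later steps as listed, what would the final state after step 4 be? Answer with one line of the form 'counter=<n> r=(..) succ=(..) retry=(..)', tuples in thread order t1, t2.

state after step 1 := counter=4 r=(0,5) succ=(0,0) retry=(0,0)
2. t1 LOAD -> counter=4 r=(4,5) succ=(0,0) retry=(0,0)
3. t1 CAS -> counter=5 r=(4,5) succ=(1,0) retry=(0,0)
4. t2 CAS -> counter=6 r=(4,5) succ=(1,1) retry=(0,0)

counter=6 r=(4,5) succ=(1,1) retry=(0,0)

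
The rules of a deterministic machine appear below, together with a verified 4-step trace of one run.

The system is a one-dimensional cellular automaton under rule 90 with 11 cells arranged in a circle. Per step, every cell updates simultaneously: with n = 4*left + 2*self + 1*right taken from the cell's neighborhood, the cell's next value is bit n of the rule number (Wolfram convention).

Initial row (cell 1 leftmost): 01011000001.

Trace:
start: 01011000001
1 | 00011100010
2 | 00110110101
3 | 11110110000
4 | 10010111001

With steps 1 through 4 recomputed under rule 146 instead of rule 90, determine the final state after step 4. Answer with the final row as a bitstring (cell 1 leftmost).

(re-executing steps 1..4 under rule 146; state before step 1: 01011000001)
1 | 00000100010
2 | 00001010101
3 | 10010000000
4 | 01101000001

01101000001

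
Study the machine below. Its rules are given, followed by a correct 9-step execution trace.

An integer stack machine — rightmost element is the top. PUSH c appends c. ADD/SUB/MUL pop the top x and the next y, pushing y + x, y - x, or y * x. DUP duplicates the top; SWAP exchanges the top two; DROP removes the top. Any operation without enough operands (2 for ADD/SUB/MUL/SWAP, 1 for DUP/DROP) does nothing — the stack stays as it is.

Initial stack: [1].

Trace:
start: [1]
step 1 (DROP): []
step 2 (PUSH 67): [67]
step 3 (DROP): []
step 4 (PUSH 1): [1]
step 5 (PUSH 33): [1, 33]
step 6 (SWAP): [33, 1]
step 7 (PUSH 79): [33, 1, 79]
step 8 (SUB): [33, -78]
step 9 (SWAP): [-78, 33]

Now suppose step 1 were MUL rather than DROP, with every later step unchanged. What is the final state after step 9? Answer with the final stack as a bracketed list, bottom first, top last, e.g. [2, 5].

[1, -78, 33]

(re-executing from step 1 with the substitution; state before step 1: [1])
step 1 (MUL): [1]
step 2 (PUSH 67): [1, 67]
step 3 (DROP): [1]
step 4 (PUSH 1): [1, 1]
step 5 (PUSH 33): [1, 1, 33]
step 6 (SWAP): [1, 33, 1]
step 7 (PUSH 79): [1, 33, 1, 79]
step 8 (SUB): [1, 33, -78]
step 9 (SWAP): [1, -78, 33]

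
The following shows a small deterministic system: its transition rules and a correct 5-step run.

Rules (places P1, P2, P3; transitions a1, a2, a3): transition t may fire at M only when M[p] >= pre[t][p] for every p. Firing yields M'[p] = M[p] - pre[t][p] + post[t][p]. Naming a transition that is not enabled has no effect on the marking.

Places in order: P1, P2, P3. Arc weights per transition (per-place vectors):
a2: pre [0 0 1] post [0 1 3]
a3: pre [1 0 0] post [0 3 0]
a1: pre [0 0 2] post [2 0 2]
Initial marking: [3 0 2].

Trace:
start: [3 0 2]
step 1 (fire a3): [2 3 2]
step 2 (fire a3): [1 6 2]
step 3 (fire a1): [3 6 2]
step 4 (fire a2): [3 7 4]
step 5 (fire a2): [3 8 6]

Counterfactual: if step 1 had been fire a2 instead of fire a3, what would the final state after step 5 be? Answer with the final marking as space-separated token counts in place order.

(re-executing from step 1 with the substitution; state before step 1: [3 0 2])
step 1 (fire a2): [3 1 4]
step 2 (fire a3): [2 4 4]
step 3 (fire a1): [4 4 4]
step 4 (fire a2): [4 5 6]
step 5 (fire a2): [4 6 8]

4 6 8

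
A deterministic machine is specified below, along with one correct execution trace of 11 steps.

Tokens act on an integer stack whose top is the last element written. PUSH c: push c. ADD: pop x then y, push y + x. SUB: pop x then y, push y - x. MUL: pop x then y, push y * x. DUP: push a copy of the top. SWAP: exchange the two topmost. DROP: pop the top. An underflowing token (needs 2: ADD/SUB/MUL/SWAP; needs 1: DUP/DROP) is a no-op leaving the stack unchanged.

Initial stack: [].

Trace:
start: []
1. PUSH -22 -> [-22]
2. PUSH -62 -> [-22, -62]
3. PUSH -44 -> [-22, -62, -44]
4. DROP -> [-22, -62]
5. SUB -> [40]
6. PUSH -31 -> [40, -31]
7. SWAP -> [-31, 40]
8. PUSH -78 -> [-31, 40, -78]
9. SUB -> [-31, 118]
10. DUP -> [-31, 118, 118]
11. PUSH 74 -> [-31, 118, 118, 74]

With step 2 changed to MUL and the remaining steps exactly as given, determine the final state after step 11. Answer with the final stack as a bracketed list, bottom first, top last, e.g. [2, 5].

[-31, 56, 56, 74]

(re-executing from step 2 with the substitution; state before step 2: [-22])
2. MUL -> [-22]
3. PUSH -44 -> [-22, -44]
4. DROP -> [-22]
5. SUB -> [-22]
6. PUSH -31 -> [-22, -31]
7. SWAP -> [-31, -22]
8. PUSH -78 -> [-31, -22, -78]
9. SUB -> [-31, 56]
10. DUP -> [-31, 56, 56]
11. PUSH 74 -> [-31, 56, 56, 74]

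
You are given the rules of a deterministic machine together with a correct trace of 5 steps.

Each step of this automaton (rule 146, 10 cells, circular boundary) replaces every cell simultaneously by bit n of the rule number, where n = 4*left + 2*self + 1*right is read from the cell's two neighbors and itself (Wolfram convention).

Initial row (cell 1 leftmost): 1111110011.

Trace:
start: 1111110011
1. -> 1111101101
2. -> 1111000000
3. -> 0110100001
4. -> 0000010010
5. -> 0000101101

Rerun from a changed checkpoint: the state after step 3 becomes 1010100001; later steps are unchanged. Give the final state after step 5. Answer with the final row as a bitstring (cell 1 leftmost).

0000101101

state after step 3 := 1010100001
4. -> 0000010010
5. -> 0000101101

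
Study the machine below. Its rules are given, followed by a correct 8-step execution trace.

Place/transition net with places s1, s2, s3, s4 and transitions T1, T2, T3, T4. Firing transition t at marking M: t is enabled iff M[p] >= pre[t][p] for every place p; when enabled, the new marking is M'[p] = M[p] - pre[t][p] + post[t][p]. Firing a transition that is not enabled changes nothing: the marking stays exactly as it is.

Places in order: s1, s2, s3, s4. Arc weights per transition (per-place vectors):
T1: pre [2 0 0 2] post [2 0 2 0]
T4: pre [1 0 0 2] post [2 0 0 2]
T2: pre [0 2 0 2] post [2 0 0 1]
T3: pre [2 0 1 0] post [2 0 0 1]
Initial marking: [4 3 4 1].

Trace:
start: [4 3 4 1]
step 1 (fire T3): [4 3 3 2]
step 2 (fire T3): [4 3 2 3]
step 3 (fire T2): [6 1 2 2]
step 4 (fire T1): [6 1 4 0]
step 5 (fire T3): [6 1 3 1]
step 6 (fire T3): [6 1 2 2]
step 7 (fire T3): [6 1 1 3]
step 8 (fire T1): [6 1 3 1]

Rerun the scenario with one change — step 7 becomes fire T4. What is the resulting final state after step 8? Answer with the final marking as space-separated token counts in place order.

7 1 4 0

(re-executing from step 7 with the substitution; state before step 7: [6 1 2 2])
step 7 (fire T4): [7 1 2 2]
step 8 (fire T1): [7 1 4 0]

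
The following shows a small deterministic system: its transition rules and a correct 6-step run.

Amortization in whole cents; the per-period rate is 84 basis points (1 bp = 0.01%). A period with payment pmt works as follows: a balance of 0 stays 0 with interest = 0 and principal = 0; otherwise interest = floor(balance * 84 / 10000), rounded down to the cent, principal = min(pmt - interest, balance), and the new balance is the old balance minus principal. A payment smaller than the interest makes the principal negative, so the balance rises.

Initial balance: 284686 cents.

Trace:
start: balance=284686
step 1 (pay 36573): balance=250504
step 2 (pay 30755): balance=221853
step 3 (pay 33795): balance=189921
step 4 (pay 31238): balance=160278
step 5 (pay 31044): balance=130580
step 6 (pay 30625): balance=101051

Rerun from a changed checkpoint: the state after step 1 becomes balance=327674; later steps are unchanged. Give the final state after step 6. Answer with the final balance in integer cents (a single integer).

state after step 1 := balance=327674
step 2 (pay 30755): balance=299671
step 3 (pay 33795): balance=268393
step 4 (pay 31238): balance=239409
step 5 (pay 31044): balance=210376
step 6 (pay 30625): balance=181518

181518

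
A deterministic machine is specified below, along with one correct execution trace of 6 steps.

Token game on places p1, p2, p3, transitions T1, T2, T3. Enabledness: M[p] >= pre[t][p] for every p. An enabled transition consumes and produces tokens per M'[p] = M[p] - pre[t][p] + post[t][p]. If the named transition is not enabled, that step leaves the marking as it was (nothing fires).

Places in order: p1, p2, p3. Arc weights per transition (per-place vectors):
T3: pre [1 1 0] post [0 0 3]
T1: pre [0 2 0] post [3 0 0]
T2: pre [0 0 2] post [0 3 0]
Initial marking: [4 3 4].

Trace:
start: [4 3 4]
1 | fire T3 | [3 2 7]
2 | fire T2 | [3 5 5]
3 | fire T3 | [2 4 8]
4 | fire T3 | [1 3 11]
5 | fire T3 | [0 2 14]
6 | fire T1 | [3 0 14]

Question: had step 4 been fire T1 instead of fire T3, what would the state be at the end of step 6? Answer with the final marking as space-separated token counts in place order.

(re-executing from step 4 with the substitution; state before step 4: [2 4 8])
4 | fire T1 | [5 2 8]
5 | fire T3 | [4 1 11]
6 | fire T1 | [4 1 11]

4 1 11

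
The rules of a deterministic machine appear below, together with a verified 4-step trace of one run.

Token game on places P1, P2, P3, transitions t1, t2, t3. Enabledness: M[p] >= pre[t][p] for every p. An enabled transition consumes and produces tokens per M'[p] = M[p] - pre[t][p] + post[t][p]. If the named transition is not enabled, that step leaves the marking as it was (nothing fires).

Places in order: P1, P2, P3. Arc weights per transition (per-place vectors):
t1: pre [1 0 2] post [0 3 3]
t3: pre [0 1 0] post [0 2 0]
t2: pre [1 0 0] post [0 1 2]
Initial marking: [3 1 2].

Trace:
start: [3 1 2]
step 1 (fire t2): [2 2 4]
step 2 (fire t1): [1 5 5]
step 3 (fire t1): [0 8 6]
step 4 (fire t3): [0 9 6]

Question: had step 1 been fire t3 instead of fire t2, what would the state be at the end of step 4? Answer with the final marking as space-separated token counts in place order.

1 9 4

(re-executing from step 1 with the substitution; state before step 1: [3 1 2])
step 1 (fire t3): [3 2 2]
step 2 (fire t1): [2 5 3]
step 3 (fire t1): [1 8 4]
step 4 (fire t3): [1 9 4]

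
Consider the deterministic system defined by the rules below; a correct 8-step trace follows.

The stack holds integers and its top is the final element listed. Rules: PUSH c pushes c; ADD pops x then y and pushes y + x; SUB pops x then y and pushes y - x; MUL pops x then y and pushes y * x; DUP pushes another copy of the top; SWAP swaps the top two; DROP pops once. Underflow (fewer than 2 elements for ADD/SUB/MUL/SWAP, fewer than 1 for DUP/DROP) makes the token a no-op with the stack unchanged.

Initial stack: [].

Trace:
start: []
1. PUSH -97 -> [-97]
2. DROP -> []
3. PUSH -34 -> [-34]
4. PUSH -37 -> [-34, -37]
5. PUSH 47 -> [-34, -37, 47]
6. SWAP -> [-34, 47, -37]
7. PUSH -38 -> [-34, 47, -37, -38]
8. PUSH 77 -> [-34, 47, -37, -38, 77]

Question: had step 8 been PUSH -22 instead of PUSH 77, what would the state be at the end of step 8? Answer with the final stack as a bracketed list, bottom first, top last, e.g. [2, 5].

[-34, 47, -37, -38, -22]

(re-executing from step 8 with the substitution; state before step 8: [-34, 47, -37, -38])
8. PUSH -22 -> [-34, 47, -37, -38, -22]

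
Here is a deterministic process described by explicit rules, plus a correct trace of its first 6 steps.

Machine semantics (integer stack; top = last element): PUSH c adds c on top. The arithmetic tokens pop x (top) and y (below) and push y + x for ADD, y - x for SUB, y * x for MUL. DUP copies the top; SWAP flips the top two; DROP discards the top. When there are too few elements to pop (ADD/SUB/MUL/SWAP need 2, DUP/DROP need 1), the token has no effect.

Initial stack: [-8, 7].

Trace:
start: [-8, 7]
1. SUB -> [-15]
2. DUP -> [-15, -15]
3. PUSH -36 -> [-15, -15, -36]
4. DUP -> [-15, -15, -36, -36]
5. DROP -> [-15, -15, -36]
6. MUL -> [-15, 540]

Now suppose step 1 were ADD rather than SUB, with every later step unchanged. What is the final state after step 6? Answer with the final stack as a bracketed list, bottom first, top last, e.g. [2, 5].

(re-executing from step 1 with the substitution; state before step 1: [-8, 7])
1. ADD -> [-1]
2. DUP -> [-1, -1]
3. PUSH -36 -> [-1, -1, -36]
4. DUP -> [-1, -1, -36, -36]
5. DROP -> [-1, -1, -36]
6. MUL -> [-1, 36]

[-1, 36]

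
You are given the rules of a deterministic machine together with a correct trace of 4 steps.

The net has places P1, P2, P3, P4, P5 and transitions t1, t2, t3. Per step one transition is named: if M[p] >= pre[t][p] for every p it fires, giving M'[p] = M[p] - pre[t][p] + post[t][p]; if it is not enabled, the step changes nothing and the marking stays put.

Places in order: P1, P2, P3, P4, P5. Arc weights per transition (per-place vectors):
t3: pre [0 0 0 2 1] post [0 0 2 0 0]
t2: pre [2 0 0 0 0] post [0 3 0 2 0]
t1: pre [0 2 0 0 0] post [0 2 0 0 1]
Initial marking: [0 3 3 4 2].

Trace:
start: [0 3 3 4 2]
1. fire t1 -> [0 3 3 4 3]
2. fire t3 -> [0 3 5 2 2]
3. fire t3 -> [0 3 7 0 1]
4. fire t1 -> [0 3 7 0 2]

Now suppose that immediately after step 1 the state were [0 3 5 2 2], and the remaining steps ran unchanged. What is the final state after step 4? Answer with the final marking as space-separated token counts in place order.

0 3 7 0 2

state after step 1 := [0 3 5 2 2]
2. fire t3 -> [0 3 7 0 1]
3. fire t3 -> [0 3 7 0 1]
4. fire t1 -> [0 3 7 0 2]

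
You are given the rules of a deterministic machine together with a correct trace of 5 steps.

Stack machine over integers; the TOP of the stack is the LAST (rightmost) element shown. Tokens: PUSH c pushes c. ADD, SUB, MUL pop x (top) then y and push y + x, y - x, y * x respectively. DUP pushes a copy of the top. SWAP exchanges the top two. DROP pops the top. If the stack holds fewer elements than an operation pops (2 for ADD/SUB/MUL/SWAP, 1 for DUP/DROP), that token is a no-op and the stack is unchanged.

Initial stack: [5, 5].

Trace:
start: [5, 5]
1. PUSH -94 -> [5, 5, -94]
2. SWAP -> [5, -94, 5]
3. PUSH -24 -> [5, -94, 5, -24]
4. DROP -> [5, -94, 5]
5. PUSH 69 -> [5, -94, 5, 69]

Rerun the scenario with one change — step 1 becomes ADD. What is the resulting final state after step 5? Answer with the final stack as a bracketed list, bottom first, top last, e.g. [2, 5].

[10, 69]

(re-executing from step 1 with the substitution; state before step 1: [5, 5])
1. ADD -> [10]
2. SWAP -> [10]
3. PUSH -24 -> [10, -24]
4. DROP -> [10]
5. PUSH 69 -> [10, 69]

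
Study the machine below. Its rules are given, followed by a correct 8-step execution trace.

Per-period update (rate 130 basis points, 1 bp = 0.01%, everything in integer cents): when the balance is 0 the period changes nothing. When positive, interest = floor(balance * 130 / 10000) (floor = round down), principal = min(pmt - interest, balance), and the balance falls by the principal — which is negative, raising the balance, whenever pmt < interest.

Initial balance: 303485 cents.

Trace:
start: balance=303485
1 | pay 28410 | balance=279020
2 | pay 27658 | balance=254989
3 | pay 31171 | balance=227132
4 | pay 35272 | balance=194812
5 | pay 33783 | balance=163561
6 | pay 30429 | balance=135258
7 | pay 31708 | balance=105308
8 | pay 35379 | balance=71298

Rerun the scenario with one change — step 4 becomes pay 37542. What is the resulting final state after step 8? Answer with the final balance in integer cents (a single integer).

(re-executing from step 4 with the substitution; state before step 4: balance=227132)
4 | pay 37542 | balance=192542
5 | pay 33783 | balance=161262
6 | pay 30429 | balance=132929
7 | pay 31708 | balance=102949
8 | pay 35379 | balance=68908

68908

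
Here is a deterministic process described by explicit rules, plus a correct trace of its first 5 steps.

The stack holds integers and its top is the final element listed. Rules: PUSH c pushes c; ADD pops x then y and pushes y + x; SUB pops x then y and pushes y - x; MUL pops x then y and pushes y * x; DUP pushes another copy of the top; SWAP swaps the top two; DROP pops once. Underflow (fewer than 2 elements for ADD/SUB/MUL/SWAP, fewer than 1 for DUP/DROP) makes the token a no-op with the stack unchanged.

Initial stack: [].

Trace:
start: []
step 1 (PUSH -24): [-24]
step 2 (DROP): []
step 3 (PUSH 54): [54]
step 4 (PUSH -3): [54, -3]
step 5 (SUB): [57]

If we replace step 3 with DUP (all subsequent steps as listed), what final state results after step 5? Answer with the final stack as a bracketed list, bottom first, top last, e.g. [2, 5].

(re-executing from step 3 with the substitution; state before step 3: [])
step 3 (DUP): []
step 4 (PUSH -3): [-3]
step 5 (SUB): [-3]

[-3]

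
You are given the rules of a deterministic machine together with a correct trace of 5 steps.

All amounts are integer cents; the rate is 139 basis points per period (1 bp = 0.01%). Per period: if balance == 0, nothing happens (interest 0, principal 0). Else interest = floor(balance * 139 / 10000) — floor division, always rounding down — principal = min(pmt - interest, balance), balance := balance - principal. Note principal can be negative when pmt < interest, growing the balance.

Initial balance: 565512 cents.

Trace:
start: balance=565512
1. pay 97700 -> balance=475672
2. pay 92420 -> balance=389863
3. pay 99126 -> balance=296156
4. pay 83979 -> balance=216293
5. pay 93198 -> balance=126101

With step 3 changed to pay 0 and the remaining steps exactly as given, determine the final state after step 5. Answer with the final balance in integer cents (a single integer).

(re-executing from step 3 with the substitution; state before step 3: balance=389863)
3. pay 0 -> balance=395282
4. pay 83979 -> balance=316797
5. pay 93198 -> balance=228002

228002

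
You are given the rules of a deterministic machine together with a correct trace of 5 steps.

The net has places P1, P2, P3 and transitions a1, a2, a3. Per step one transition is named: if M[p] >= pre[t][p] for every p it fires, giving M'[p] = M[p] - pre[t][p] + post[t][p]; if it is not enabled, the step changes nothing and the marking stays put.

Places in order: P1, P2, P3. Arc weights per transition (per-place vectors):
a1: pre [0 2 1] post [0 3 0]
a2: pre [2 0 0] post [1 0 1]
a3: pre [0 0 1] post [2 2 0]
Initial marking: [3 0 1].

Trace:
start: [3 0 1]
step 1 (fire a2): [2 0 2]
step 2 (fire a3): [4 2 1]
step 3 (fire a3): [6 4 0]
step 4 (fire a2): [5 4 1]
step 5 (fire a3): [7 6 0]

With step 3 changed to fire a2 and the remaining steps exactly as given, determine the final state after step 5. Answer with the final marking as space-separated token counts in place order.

(re-executing from step 3 with the substitution; state before step 3: [4 2 1])
step 3 (fire a2): [3 2 2]
step 4 (fire a2): [2 2 3]
step 5 (fire a3): [4 4 2]

4 4 2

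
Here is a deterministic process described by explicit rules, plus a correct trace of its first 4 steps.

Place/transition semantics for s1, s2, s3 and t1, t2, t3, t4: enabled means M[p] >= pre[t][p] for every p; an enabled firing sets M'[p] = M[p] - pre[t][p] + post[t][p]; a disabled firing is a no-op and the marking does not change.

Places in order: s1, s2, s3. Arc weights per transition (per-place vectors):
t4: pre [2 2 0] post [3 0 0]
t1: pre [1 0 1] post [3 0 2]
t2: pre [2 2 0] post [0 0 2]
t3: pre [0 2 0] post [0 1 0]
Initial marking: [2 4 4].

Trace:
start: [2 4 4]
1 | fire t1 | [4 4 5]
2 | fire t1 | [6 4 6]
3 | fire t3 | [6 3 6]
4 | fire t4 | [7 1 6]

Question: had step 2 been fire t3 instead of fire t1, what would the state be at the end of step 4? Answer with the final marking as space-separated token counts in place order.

(re-executing from step 2 with the substitution; state before step 2: [4 4 5])
2 | fire t3 | [4 3 5]
3 | fire t3 | [4 2 5]
4 | fire t4 | [5 0 5]

5 0 5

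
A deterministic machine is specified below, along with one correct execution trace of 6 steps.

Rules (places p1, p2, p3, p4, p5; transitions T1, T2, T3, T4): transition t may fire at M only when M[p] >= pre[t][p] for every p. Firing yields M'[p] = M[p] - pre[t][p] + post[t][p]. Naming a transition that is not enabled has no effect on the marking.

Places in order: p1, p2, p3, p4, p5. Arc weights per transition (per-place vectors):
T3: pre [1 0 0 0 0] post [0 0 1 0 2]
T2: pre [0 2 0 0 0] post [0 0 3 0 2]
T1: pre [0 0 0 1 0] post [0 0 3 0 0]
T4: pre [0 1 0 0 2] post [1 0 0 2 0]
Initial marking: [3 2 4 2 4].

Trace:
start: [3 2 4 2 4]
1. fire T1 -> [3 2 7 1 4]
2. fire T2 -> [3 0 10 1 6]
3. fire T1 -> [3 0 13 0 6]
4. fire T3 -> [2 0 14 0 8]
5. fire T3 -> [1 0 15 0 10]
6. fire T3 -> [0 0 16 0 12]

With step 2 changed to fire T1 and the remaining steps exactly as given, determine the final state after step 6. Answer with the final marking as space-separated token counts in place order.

(re-executing from step 2 with the substitution; state before step 2: [3 2 7 1 4])
2. fire T1 -> [3 2 10 0 4]
3. fire T1 -> [3 2 10 0 4]
4. fire T3 -> [2 2 11 0 6]
5. fire T3 -> [1 2 12 0 8]
6. fire T3 -> [0 2 13 0 10]

0 2 13 0 10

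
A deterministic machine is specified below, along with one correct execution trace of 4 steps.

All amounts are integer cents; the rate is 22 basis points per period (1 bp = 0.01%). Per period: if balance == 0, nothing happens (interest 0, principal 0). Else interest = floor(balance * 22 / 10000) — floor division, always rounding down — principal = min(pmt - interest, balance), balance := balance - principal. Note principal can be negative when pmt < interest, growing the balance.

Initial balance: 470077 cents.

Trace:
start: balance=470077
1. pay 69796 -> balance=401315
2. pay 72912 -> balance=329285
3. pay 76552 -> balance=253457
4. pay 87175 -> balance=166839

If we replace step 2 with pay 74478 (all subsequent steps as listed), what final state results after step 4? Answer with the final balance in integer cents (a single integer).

(re-executing from step 2 with the substitution; state before step 2: balance=401315)
2. pay 74478 -> balance=327719
3. pay 76552 -> balance=251887
4. pay 87175 -> balance=165266

165266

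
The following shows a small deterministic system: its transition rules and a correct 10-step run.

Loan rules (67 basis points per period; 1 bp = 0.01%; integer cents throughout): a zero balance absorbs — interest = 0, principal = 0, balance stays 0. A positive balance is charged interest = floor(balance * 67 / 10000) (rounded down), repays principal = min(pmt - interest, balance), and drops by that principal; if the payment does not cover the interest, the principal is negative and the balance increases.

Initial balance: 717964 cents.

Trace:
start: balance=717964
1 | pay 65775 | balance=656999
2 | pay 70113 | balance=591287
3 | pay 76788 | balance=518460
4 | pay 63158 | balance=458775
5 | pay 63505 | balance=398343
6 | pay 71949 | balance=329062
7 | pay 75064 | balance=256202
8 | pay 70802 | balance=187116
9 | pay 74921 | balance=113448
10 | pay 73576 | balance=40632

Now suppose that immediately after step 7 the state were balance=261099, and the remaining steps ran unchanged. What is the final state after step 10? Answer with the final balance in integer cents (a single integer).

45628

state after step 7 := balance=261099
8 | pay 70802 | balance=192046
9 | pay 74921 | balance=118411
10 | pay 73576 | balance=45628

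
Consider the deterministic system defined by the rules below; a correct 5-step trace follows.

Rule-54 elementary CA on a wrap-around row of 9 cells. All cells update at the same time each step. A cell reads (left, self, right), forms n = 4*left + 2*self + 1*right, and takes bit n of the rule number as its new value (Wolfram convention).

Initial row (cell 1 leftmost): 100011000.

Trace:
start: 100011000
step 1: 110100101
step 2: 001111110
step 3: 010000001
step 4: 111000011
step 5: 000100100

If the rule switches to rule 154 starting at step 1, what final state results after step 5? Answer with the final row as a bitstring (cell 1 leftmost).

(re-executing steps 1..5 under rule 154; state before step 1: 100011000)
step 1: 010110101
step 2: 000100000
step 3: 001010000
step 4: 010001000
step 5: 101010100

101010100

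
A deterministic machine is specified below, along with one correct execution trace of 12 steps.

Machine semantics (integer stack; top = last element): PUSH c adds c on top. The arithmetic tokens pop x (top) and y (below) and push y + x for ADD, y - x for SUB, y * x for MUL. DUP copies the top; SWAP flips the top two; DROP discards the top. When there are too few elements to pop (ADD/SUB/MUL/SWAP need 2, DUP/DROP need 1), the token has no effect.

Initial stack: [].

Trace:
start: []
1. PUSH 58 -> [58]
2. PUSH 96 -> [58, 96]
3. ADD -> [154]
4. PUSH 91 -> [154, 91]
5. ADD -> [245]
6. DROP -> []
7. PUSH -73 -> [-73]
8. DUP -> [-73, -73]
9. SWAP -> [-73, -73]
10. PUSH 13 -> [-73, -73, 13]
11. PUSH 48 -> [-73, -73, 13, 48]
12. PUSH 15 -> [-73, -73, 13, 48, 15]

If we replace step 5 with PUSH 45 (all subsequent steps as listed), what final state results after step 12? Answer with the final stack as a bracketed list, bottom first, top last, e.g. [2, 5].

[154, 91, -73, -73, 13, 48, 15]

(re-executing from step 5 with the substitution; state before step 5: [154, 91])
5. PUSH 45 -> [154, 91, 45]
6. DROP -> [154, 91]
7. PUSH -73 -> [154, 91, -73]
8. DUP -> [154, 91, -73, -73]
9. SWAP -> [154, 91, -73, -73]
10. PUSH 13 -> [154, 91, -73, -73, 13]
11. PUSH 48 -> [154, 91, -73, -73, 13, 48]
12. PUSH 15 -> [154, 91, -73, -73, 13, 48, 15]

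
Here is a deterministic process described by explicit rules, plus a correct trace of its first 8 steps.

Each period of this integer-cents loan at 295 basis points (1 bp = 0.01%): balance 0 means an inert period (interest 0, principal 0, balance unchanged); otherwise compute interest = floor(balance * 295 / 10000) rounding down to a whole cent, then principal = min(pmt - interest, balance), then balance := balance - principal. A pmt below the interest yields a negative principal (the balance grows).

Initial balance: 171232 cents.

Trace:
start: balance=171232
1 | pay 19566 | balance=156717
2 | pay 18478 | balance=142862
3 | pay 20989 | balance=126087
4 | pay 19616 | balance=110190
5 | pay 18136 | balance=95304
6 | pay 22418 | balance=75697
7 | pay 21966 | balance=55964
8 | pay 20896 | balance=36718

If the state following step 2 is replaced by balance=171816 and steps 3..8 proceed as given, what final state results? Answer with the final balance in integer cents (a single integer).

71189

state after step 2 := balance=171816
3 | pay 20989 | balance=155895
4 | pay 19616 | balance=140877
5 | pay 18136 | balance=126896
6 | pay 22418 | balance=108221
7 | pay 21966 | balance=89447
8 | pay 20896 | balance=71189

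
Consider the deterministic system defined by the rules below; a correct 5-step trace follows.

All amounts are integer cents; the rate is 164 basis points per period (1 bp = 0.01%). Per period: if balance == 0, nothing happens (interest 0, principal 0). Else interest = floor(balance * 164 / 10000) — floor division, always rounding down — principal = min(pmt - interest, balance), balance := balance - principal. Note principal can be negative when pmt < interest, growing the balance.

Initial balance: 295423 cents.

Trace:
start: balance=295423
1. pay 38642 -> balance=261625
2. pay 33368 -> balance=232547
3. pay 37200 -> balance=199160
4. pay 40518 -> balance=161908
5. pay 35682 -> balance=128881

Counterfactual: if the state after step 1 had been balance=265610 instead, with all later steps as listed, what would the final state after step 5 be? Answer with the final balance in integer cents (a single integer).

133134

state after step 1 := balance=265610
2. pay 33368 -> balance=236598
3. pay 37200 -> balance=203278
4. pay 40518 -> balance=166093
5. pay 35682 -> balance=133134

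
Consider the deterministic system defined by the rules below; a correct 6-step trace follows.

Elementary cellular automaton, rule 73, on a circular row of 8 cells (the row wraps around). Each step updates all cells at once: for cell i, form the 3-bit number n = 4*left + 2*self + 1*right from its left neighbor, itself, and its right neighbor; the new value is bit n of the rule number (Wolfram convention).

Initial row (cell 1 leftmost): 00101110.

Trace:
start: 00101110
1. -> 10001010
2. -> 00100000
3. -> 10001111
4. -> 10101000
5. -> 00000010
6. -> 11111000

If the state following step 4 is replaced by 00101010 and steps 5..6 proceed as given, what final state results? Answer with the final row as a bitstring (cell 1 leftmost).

state after step 4 := 00101010
5. -> 10000000
6. -> 00111110

00111110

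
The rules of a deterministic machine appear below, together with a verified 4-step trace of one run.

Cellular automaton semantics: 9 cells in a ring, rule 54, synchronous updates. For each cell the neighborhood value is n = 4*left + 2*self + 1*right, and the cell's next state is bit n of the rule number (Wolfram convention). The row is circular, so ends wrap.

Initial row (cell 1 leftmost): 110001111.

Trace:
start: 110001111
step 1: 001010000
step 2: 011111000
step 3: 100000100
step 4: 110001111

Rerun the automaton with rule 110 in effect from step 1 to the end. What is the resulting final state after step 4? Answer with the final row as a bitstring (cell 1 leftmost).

000111011

(re-executing steps 1..4 under rule 110; state before step 1: 110001111)
step 1: 010011000
step 2: 110111000
step 3: 111101001
step 4: 000111011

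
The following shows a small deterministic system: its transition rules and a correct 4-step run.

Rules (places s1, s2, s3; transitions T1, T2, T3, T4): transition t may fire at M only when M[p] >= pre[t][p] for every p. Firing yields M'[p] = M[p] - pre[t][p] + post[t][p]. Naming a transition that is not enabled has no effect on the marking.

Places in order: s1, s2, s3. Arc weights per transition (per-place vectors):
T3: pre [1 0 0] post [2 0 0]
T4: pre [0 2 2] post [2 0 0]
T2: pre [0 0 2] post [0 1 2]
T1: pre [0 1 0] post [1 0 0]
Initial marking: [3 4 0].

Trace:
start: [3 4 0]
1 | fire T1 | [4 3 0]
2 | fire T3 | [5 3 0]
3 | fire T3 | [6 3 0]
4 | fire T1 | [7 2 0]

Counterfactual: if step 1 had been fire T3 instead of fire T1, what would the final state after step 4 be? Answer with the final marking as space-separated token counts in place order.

(re-executing from step 1 with the substitution; state before step 1: [3 4 0])
1 | fire T3 | [4 4 0]
2 | fire T3 | [5 4 0]
3 | fire T3 | [6 4 0]
4 | fire T1 | [7 3 0]

7 3 0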